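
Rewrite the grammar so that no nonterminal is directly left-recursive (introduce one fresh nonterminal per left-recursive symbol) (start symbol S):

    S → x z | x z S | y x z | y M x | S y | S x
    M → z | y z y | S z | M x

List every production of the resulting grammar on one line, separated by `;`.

S, M are directly left-recursive.
For S: α = {y, x}, β = {x z, x z S, y x z, y M x}. Rewrite as S → β S' and S' → α S' | ε.
For M: α = {x}, β = {z, y z y, S z}. Rewrite as M → β M' and M' → α M' | ε.

S → x z S' | x z S S' | y x z S' | y M x S'; M → z M' | y z y M' | S z M'; S' → y S' | x S' | eps; M' → x M' | eps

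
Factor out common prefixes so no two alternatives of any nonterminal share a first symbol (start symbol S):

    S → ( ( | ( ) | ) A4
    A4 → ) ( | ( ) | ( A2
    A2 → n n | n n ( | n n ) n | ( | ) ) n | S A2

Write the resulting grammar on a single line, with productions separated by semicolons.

S has alternatives sharing prefix '(': factor to S → ( S' with S' → ( | ).
A4 has alternatives sharing prefix '(': factor to A4 → ( A4' with A4' → ) | A2.
A2 has alternatives sharing prefix 'n n': factor to A2 → n n A2' with A2' → ε | ( | ) n.

S → ) A4 | ( S'; A4 → ) ( | ( A4'; A2 → ( | ) ) n | S A2 | n n A2'; S' → ( | ); A4' → ) | A2; A2' → ε | ( | ) n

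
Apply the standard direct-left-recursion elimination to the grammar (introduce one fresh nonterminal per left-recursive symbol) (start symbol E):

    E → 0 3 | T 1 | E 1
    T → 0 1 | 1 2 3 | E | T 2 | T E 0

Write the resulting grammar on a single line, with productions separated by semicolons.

E → 0 3 E' | T 1 E'; T → 0 1 T' | 1 2 3 T' | E T'; E' → 1 E' | ε; T' → 2 T' | E 0 T' | ε

Directly left-recursive nonterminals: E, T.
For E: α = {1}, β = {0 3, T 1}. Rewrite as E → β E' and E' → α E' | ε.
For T: α = {2, E 0}, β = {0 1, 1 2 3, E}. Rewrite as T → β T' and T' → α T' | ε.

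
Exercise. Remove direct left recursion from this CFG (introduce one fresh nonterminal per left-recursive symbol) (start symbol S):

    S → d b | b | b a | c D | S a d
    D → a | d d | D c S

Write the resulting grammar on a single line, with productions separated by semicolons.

S, D are directly left-recursive.
For S: α = {a d}, β = {d b, b, b a, c D}. Rewrite as S → β S' and S' → α S' | ε.
For D: α = {c S}, β = {a, d d}. Rewrite as D → β D' and D' → α D' | ε.

S → d b S' | b S' | b a S' | c D S'; D → a D' | d d D'; S' → a d S' | ε; D' → c S D' | ε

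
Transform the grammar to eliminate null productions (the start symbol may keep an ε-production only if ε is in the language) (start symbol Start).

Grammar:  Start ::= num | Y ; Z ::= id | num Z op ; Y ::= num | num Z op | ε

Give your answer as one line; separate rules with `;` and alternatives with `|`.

Start ::= num | Y | ε; Z ::= id | num Z op; Y ::= num | num Z op

The nullable symbols are {Start, Y}.
ε ∈ L(G) since Start is nullable, so keep Start → ε.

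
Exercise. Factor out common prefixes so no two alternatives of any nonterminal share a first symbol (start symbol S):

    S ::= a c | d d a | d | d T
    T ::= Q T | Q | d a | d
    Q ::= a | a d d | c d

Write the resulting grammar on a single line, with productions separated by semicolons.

S has alternatives sharing prefix 'd': factor to S → d S' with S' → d a | ε | T.
T has alternatives sharing prefix 'Q': factor to T → Q T' with T' → T | ε.
T has alternatives sharing prefix 'd': factor to T → d T'' with T'' → a | ε.
Q has alternatives sharing prefix 'a': factor to Q → a Q' with Q' → ε | d d.

S ::= a c | d S'; T ::= Q T' | d T''; Q ::= c d | a Q'; S' ::= d a | ε | T; T' ::= T | ε; T'' ::= a | ε; Q' ::= ε | d d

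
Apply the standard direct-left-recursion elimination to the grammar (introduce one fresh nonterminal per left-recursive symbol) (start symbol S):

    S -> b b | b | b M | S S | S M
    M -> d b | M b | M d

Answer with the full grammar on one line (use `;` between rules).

Directly left-recursive nonterminals: S, M.
For S: α = {S, M}, β = {b b, b, b M}. Rewrite as S → β S' and S' → α S' | ε.
For M: α = {b, d}, β = {d b}. Rewrite as M → β M' and M' → α M' | ε.

S -> b b S' | b S' | b M S'; M -> d b M'; S' -> S S' | M S' | ε; M' -> b M' | d M' | ε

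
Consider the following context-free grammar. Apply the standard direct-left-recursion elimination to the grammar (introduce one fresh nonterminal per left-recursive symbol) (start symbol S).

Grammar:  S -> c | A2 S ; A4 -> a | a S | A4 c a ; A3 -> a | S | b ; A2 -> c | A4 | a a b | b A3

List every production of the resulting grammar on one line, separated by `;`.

Directly left-recursive nonterminal: A4.
For A4: α = {c a}, β = {a, a S}. Rewrite as A4 → β A4' and A4' → α A4' | ε.

S -> c | A2 S; A4 -> a A4' | a S A4'; A3 -> a | S | b; A2 -> c | A4 | a a b | b A3; A4' -> c a A4' | ε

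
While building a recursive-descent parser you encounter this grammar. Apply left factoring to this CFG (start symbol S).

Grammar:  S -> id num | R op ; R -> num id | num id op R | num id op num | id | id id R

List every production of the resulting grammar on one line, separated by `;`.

R has alternatives sharing prefix 'num id': factor to R → num id R' with R' → ε | op R | op num.
R has alternatives sharing prefix 'id': factor to R → id R'' with R'' → ε | id R.
R' has alternatives sharing prefix 'op': factor to R' → op R''' with R''' → R | num.

S -> id num | R op; R -> num id R' | id R''; R' -> ε | op R'''; R'' -> ε | id R; R''' -> R | num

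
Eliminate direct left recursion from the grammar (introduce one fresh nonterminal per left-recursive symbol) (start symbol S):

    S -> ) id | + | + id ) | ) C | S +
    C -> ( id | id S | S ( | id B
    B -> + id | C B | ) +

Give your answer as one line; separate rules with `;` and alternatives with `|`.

Directly left-recursive nonterminal: S.
For S: α = {+}, β = {) id, +, + id ), ) C}. Rewrite as S → β S' and S' → α S' | ε.

S -> ) id S' | + S' | + id ) S' | ) C S'; C -> ( id | id S | S ( | id B; B -> + id | C B | ) +; S' -> + S' | ε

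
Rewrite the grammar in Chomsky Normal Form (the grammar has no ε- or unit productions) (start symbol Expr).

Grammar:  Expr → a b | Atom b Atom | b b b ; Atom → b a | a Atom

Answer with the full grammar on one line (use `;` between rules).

Introduce a nonterminal for each terminal appearing in a rule of length ≥ 2: X1 → a, X2 → b.
Binarize each right-hand side of length ≥ 3 by chaining fresh nonterminals (Y1, Y2, …): affected rules were Expr → Atom X2 Atom; Expr → X2 X2 X2.

Expr → X1 X2 | Atom Y1 | X2 Y2; Atom → X2 X1 | X1 Atom; X1 → a; X2 → b; Y1 → X2 Atom; Y2 → X2 X2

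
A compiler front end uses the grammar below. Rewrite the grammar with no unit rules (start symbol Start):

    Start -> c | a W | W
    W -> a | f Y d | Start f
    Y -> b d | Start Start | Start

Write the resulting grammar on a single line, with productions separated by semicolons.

Start -> c | a W | a | f Y d | Start f; W -> a | f Y d | Start f; Y -> c | a W | a | f Y d | Start f | b d | Start Start

Unit pairs: Start ⇒* {W}; Y ⇒* {Start, W}.
For every A with A ⇒* B via unit rules, add B's non-unit alternatives to A; then delete every rule of the form X → Y.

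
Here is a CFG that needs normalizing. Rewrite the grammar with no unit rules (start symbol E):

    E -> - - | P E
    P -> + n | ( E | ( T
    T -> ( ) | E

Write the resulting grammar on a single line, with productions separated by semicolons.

Unit pairs: T ⇒* {E}.
Replace each nonterminal's rules with the union of the non-unit rules of every nonterminal it unit-derives.

E -> - - | P E; P -> + n | ( E | ( T; T -> - - | P E | ( )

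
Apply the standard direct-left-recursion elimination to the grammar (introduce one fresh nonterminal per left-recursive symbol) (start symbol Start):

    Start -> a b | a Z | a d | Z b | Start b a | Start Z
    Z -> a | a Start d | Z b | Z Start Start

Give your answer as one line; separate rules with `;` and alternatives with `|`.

Directly left-recursive nonterminals: Start, Z.
For Start: α = {b a, Z}, β = {a b, a Z, a d, Z b}. Rewrite as Start → β Start1 and Start1 → α Start1 | ε.
For Z: α = {b, Start Start}, β = {a, a Start d}. Rewrite as Z → β Z1 and Z1 → α Z1 | ε.

Start -> a b Start1 | a Z Start1 | a d Start1 | Z b Start1; Z -> a Z1 | a Start d Z1; Start1 -> b a Start1 | Z Start1 | ε; Z1 -> b Z1 | Start Start Z1 | ε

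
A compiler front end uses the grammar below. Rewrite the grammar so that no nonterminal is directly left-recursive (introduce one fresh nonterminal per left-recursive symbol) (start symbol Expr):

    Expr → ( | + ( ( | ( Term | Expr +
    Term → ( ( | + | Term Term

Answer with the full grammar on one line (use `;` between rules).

Left recursion appears on Expr, Term.
For Expr: α = {+}, β = {(, + ( (, ( Term}. Rewrite as Expr → β Expr1 and Expr1 → α Expr1 | ε.
For Term: α = {Term}, β = {( (, +}. Rewrite as Term → β Term1 and Term1 → α Term1 | ε.

Expr → ( Expr1 | + ( ( Expr1 | ( Term Expr1; Term → ( ( Term1 | + Term1; Expr1 → + Expr1 | ε; Term1 → Term Term1 | ε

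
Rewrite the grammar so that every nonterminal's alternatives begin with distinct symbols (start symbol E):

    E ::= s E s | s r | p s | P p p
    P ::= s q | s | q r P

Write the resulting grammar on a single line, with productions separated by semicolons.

E ::= p s | P p p | s E'; P ::= q r P | s P'; E' ::= E s | r; P' ::= q | ε

E has alternatives sharing prefix 's': factor to E → s E' with E' → E s | r.
P has alternatives sharing prefix 's': factor to P → s P' with P' → q | ε.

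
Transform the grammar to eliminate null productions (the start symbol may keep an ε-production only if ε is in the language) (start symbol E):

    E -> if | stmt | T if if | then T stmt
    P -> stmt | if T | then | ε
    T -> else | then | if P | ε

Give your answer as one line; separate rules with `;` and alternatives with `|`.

Nullable nonterminals: {P, T}.
ε ∉ L(G), so no ε-production is kept.
For each production, add variants omitting each subset of nullable occurrences: E → T if if gives T if if | if if. E → then T stmt gives then T stmt | then stmt. P → if T gives if T | if. T → if P gives if P | if.

E -> if | stmt | T if if | if if | then T stmt | then stmt; P -> stmt | if T | if | then; T -> else | then | if P | if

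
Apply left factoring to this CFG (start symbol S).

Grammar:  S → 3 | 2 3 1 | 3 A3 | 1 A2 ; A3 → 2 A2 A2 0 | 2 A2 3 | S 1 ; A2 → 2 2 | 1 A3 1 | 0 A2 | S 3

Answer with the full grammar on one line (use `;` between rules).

S has alternatives sharing prefix '3': factor to S → 3 S' with S' → ε | A3.
A3 has alternatives sharing prefix '2 A2': factor to A3 → 2 A2 A3' with A3' → A2 0 | 3.

S → 2 3 1 | 1 A2 | 3 S'; A3 → S 1 | 2 A2 A3'; A2 → 2 2 | 1 A3 1 | 0 A2 | S 3; S' → ε | A3; A3' → A2 0 | 3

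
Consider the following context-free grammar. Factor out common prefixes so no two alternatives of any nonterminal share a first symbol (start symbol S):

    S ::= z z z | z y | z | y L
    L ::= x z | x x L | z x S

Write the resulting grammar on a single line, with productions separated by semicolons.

S ::= y L | z S'; L ::= z x S | x L'; S' ::= z z | y | eps; L' ::= z | x L

S has alternatives sharing prefix 'z': factor to S → z S' with S' → z z | y | ε.
L has alternatives sharing prefix 'x': factor to L → x L' with L' → z | x L.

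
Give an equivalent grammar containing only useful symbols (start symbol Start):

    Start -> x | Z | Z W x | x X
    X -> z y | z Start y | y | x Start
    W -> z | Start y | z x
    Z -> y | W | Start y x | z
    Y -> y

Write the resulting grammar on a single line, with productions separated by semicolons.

Generating nonterminals: {Start, W, X, Y, Z}.
Reachable from Start after that: {Start, W, X, Z}.
Removed useless symbols: {Y} and every production mentioning them.

Start -> x | Z | Z W x | x X; X -> z y | z Start y | y | x Start; W -> z | Start y | z x; Z -> y | W | Start y x | z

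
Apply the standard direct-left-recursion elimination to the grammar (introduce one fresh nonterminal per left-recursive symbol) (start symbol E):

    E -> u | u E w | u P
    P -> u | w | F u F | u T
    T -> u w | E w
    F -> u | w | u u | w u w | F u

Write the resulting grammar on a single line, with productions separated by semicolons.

E -> u | u E w | u P; P -> u | w | F u F | u T; T -> u w | E w; F -> u F' | w F' | u u F' | w u w F'; F' -> u F' | ε

Directly left-recursive nonterminal: F.
For F: α = {u}, β = {u, w, u u, w u w}. Rewrite as F → β F' and F' → α F' | ε.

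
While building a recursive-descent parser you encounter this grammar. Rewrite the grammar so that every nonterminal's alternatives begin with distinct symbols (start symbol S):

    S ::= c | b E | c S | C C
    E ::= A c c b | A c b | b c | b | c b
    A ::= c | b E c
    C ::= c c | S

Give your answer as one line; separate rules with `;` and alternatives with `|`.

S ::= b E | C C | c S'; E ::= c b | A c E' | b E''; A ::= c | b E c; C ::= c c | S; S' ::= eps | S; E' ::= c b | b; E'' ::= c | eps

S has alternatives sharing prefix 'c': factor to S → c S' with S' → ε | S.
E has alternatives sharing prefix 'A c': factor to E → A c E' with E' → c b | b.
E has alternatives sharing prefix 'b': factor to E → b E'' with E'' → c | ε.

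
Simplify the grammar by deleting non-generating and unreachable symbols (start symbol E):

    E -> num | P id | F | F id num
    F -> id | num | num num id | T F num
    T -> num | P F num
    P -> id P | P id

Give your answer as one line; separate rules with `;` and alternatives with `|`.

Generating nonterminals: {E, F, T}.
Reachable from E after that: {E, F, T}.
Removed useless symbols: {P} and every production mentioning them.

E -> num | F | F id num; F -> id | num | num num id | T F num; T -> num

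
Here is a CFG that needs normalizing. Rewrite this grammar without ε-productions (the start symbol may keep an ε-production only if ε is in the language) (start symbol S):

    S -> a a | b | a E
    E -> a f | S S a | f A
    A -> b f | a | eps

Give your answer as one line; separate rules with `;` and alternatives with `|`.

Nullable set = {A}.
ε ∉ L(G), so no ε-production is kept.
Expand every rule over subsets of its nullable positions: E → f A gives f A | f.

S -> a a | b | a E; E -> a f | S S a | f A | f; A -> b f | a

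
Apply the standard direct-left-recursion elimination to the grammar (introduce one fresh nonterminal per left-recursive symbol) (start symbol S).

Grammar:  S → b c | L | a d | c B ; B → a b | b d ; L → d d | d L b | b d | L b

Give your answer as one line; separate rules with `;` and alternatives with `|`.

S → b c | L | a d | c B; B → a b | b d; L → d d L' | d L b L' | b d L'; L' → b L' | ε

Left recursion appears on L.
For L: α = {b}, β = {d d, d L b, b d}. Rewrite as L → β L' and L' → α L' | ε.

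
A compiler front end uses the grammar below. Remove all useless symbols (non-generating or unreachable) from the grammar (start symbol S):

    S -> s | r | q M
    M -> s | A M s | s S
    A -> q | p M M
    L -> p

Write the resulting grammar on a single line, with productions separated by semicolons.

S -> s | r | q M; M -> s | A M s | s S; A -> q | p M M

Generating nonterminals: {A, L, M, S}.
Reachable from S after that: {A, M, S}.
Removed useless symbols: {L} and every production mentioning them.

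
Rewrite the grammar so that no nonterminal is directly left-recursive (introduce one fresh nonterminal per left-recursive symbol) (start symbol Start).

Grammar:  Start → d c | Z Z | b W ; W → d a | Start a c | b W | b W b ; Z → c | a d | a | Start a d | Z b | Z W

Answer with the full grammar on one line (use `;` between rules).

Directly left-recursive nonterminal: Z.
For Z: α = {b, W}, β = {c, a d, a, Start a d}. Rewrite as Z → β Z1 and Z1 → α Z1 | ε.

Start → d c | Z Z | b W; W → d a | Start a c | b W | b W b; Z → c Z1 | a d Z1 | a Z1 | Start a d Z1; Z1 → b Z1 | W Z1 | ε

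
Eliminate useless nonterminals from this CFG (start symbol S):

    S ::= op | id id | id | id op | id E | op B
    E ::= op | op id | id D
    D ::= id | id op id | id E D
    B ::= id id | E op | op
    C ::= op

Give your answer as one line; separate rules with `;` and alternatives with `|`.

S ::= op | id id | id | id op | id E | op B; E ::= op | op id | id D; D ::= id | id op id | id E D; B ::= id id | E op | op

Generating nonterminals: {B, C, D, E, S}.
Reachable from S after that: {B, D, E, S}.
Removed useless symbols: {C} and every production mentioning them.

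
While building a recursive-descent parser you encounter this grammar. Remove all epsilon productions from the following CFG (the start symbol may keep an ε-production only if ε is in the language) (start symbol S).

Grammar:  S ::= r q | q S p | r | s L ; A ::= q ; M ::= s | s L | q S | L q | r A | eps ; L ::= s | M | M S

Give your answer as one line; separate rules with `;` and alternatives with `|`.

Nullable nonterminals: {L, M}.
ε ∉ L(G), so no ε-production is kept.
Add the nullable-subset variants: S → s L gives s L | s. M → L q gives L q | q. L → M S gives M S | S.

S ::= r q | q S p | r | s L | s; A ::= q; M ::= s | s L | q S | L q | q | r A; L ::= s | M | M S | S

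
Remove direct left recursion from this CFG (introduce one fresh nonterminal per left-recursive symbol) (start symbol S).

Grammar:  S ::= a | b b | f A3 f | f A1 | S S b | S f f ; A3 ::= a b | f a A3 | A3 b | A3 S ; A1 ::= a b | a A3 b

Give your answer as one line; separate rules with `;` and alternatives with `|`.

S ::= a S' | b b S' | f A3 f S' | f A1 S'; A3 ::= a b A3' | f a A3 A3'; A1 ::= a b | a A3 b; S' ::= S b S' | f f S' | ε; A3' ::= b A3' | S A3' | ε

Left recursion appears on S, A3.
For S: α = {S b, f f}, β = {a, b b, f A3 f, f A1}. Rewrite as S → β S' and S' → α S' | ε.
For A3: α = {b, S}, β = {a b, f a A3}. Rewrite as A3 → β A3' and A3' → α A3' | ε.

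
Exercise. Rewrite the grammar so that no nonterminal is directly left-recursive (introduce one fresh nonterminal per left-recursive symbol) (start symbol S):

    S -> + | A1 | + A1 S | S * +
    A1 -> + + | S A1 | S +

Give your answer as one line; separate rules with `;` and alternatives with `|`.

S -> + S' | A1 S' | + A1 S S'; A1 -> + + | S A1 | S +; S' -> * + S' | ε

S is directly left-recursive.
For S: α = {* +}, β = {+, A1, + A1 S}. Rewrite as S → β S' and S' → α S' | ε.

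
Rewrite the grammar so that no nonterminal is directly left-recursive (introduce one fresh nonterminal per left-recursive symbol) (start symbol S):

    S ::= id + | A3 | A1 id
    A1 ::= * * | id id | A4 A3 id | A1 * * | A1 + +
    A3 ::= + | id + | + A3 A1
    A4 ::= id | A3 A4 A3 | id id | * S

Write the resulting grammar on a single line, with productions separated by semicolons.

S ::= id + | A3 | A1 id; A1 ::= * * A1' | id id A1' | A4 A3 id A1'; A3 ::= + | id + | + A3 A1; A4 ::= id | A3 A4 A3 | id id | * S; A1' ::= * * A1' | + + A1' | ε

A1 is directly left-recursive.
For A1: α = {* *, + +}, β = {* *, id id, A4 A3 id}. Rewrite as A1 → β A1' and A1' → α A1' | ε.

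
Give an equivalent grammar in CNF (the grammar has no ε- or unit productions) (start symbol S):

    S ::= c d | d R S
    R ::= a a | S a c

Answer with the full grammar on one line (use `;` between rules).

Introduce a nonterminal for each terminal appearing in a rule of length ≥ 2: X1 → c, X2 → d, X3 → a.
Binarize each right-hand side of length ≥ 3 by chaining fresh nonterminals (Y1, Y2, …): affected rules were S → X2 R S; R → S X3 X1.

S ::= X1 X2 | X2 Y1; R ::= X3 X3 | S Y2; X1 ::= c; X2 ::= d; X3 ::= a; Y1 ::= R S; Y2 ::= X3 X1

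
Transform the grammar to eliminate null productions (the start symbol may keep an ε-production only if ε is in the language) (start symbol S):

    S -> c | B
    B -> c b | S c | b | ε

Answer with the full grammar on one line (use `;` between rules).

The nullable symbols are {B, S}.
ε ∈ L(G) since S is nullable, so keep S → ε.
For each production, add variants omitting each subset of nullable occurrences: B → S c gives S c | c.

S -> c | B | ε; B -> c b | S c | c | b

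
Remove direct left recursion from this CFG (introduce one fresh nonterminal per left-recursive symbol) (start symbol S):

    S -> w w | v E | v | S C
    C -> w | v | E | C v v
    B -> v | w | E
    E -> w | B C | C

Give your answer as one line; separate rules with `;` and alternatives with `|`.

S -> w w S' | v E S' | v S'; C -> w C' | v C' | E C'; B -> v | w | E; E -> w | B C | C; S' -> C S' | ε; C' -> v v C' | ε

Left recursion appears on S, C.
For S: α = {C}, β = {w w, v E, v}. Rewrite as S → β S' and S' → α S' | ε.
For C: α = {v v}, β = {w, v, E}. Rewrite as C → β C' and C' → α C' | ε.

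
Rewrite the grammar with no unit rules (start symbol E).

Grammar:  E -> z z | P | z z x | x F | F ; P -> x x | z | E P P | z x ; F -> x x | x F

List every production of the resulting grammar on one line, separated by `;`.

Unit pairs: E ⇒* {F, P}.
Replace each nonterminal's rules with the union of the non-unit rules of every nonterminal it unit-derives.

E -> z z | z z x | x F | x x | z | E P P | z x; P -> x x | z | E P P | z x; F -> x x | x F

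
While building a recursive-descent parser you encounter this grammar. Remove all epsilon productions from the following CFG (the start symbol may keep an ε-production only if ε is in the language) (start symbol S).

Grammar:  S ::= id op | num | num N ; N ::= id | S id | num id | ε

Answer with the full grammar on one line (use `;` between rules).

S ::= id op | num | num N; N ::= id | S id | num id

Nullable set = {N}.
ε ∉ L(G), so no ε-production is kept.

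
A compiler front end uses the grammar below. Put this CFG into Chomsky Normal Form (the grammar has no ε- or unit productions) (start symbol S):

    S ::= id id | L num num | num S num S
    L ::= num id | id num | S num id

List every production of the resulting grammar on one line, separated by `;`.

Introduce a nonterminal for each terminal appearing in a rule of length ≥ 2: X1 → id, X2 → num.
Binarize each right-hand side of length ≥ 3 by chaining fresh nonterminals (Y1, Y2, …): affected rules were S → L X2 X2; S → X2 S X2 S; L → S X2 X1.

S ::= X1 X1 | L Y1 | X2 Y2; L ::= X2 X1 | X1 X2 | S Y4; X1 ::= id; X2 ::= num; Y1 ::= X2 X2; Y2 ::= S Y3; Y3 ::= X2 S; Y4 ::= X2 X1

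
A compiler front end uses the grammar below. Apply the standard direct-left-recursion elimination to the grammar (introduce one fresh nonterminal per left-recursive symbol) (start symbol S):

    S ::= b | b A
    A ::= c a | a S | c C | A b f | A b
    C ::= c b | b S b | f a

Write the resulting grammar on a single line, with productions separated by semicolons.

Left recursion appears on A.
For A: α = {b f, b}, β = {c a, a S, c C}. Rewrite as A → β A' and A' → α A' | ε.

S ::= b | b A; A ::= c a A' | a S A' | c C A'; C ::= c b | b S b | f a; A' ::= b f A' | b A' | ε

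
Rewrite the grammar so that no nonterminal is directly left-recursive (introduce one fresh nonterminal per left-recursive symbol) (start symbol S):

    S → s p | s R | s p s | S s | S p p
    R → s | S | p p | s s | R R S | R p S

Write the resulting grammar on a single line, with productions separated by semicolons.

S, R are directly left-recursive.
For S: α = {s, p p}, β = {s p, s R, s p s}. Rewrite as S → β S' and S' → α S' | ε.
For R: α = {R S, p S}, β = {s, S, p p, s s}. Rewrite as R → β R' and R' → α R' | ε.

S → s p S' | s R S' | s p s S'; R → s R' | S R' | p p R' | s s R'; S' → s S' | p p S' | epsilon; R' → R S R' | p S R' | epsilon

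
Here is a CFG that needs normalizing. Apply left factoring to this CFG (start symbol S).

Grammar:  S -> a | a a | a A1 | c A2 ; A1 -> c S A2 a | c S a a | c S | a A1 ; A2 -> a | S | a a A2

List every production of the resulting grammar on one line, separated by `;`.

S has alternatives sharing prefix 'a': factor to S → a S' with S' → ε | a | A1.
A1 has alternatives sharing prefix 'c S': factor to A1 → c S A1' with A1' → A2 a | a a | ε.
A2 has alternatives sharing prefix 'a': factor to A2 → a A2' with A2' → ε | a A2.

S -> c A2 | a S'; A1 -> a A1 | c S A1'; A2 -> S | a A2'; S' -> ε | a | A1; A1' -> A2 a | a a | ε; A2' -> ε | a A2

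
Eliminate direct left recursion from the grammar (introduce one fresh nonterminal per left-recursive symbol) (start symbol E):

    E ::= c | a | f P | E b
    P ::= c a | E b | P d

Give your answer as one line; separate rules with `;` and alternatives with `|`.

E ::= c E' | a E' | f P E'; P ::= c a P' | E b P'; E' ::= b E' | epsilon; P' ::= d P' | epsilon

E, P are directly left-recursive.
For E: α = {b}, β = {c, a, f P}. Rewrite as E → β E' and E' → α E' | ε.
For P: α = {d}, β = {c a, E b}. Rewrite as P → β P' and P' → α P' | ε.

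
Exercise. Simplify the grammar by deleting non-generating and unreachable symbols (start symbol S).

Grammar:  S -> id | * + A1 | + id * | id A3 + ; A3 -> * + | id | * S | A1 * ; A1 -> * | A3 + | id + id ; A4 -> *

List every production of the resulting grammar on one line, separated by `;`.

S -> id | * + A1 | + id * | id A3 +; A3 -> * + | id | * S | A1 *; A1 -> * | A3 + | id + id

Generating nonterminals: {A1, A3, A4, S}.
Reachable from S after that: {A1, A3, S}.
Removed useless symbols: {A4} and every production mentioning them.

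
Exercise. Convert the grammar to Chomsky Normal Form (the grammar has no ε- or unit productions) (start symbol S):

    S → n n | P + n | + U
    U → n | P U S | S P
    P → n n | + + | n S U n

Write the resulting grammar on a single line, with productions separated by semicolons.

S → X1 X1 | P Y1 | X2 U; U → n | P Y2 | S P; P → X1 X1 | X2 X2 | X1 Y3; X1 → n; X2 → +; Y1 → X2 X1; Y2 → U S; Y3 → S Y4; Y4 → U X1

Introduce a nonterminal for each terminal appearing in a rule of length ≥ 2: X1 → n, X2 → +.
Binarize each right-hand side of length ≥ 3 by chaining fresh nonterminals (Y1, Y2, …): affected rules were S → P X2 X1; U → P U S; P → X1 S U X1.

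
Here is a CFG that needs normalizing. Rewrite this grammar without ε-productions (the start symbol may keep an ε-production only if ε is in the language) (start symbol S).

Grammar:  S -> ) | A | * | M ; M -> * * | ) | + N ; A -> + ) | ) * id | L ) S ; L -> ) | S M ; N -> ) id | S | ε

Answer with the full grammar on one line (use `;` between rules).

S -> ) | A | * | M; M -> * * | ) | + N | +; A -> + ) | ) * id | L ) S; L -> ) | S M; N -> ) id | S

Nullable nonterminals: {N}.
ε ∉ L(G), so no ε-production is kept.
Expand every rule over subsets of its nullable positions: M → + N gives + N | +.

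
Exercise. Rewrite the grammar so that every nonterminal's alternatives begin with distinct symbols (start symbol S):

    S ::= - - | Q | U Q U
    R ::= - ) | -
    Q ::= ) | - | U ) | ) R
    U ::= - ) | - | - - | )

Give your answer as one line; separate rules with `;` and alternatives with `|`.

R has alternatives sharing prefix '-': factor to R → - R' with R' → ) | ε.
Q has alternatives sharing prefix ')': factor to Q → ) Q' with Q' → ε | R.
U has alternatives sharing prefix '-': factor to U → - U' with U' → ) | ε | -.

S ::= - - | Q | U Q U; R ::= - R'; Q ::= - | U ) | ) Q'; U ::= ) | - U'; R' ::= ) | ε; Q' ::= ε | R; U' ::= ) | ε | -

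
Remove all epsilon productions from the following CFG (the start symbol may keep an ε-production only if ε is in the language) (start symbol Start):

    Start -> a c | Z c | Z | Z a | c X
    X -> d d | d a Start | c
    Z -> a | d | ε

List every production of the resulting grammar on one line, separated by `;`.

Nullable nonterminals: {Start, Z}.
ε ∈ L(G) since Start is nullable, so keep Start → ε.
Add the nullable-subset variants: Start → Z c gives Z c | c. Start → Z a gives Z a | a. X → d a Start gives d a Start | d a.

Start -> a c | Z c | c | Z | Z a | a | c X | ε; X -> d d | d a Start | d a | c; Z -> a | d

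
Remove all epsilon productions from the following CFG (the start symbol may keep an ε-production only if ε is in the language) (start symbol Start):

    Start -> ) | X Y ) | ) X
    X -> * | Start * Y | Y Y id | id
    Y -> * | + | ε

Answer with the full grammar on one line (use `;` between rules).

The nullable symbols are {Y}.
ε ∉ L(G), so no ε-production is kept.
Expand every rule over subsets of its nullable positions: Start → X Y ) gives X Y ) | X ). X → Start * Y gives Start * Y | Start *. X → Y Y id gives Y Y id | Y id | id.

Start -> ) | X Y ) | X ) | ) X; X -> * | Start * Y | Start * | Y Y id | Y id | id; Y -> * | +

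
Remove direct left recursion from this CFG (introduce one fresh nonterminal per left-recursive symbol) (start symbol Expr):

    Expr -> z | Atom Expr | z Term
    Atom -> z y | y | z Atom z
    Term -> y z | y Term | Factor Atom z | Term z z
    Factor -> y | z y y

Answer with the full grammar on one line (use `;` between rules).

Directly left-recursive nonterminal: Term.
For Term: α = {z z}, β = {y z, y Term, Factor Atom z}. Rewrite as Term → β Term1 and Term1 → α Term1 | ε.

Expr -> z | Atom Expr | z Term; Atom -> z y | y | z Atom z; Term -> y z Term1 | y Term Term1 | Factor Atom z Term1; Factor -> y | z y y; Term1 -> z z Term1 | ε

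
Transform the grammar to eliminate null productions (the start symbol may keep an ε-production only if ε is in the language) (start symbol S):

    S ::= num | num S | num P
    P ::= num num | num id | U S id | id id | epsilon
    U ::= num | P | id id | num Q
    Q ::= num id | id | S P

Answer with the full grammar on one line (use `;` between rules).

Nullable set = {P, U}.
ε ∉ L(G), so no ε-production is kept.
Add the nullable-subset variants: P → U S id gives U S id | S id. Q → S P gives S P | S.

S ::= num | num S | num P; P ::= num num | num id | U S id | S id | id id; U ::= num | P | id id | num Q; Q ::= num id | id | S P | S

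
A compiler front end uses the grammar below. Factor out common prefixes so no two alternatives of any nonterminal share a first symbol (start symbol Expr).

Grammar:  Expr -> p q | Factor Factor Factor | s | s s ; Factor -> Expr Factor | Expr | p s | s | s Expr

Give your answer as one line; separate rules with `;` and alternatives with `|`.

Expr -> p q | Factor Factor Factor | s Expr1; Factor -> p s | Expr Factor1 | s Factor2; Expr1 -> ε | s; Factor1 -> Factor | ε; Factor2 -> ε | Expr

Expr has alternatives sharing prefix 's': factor to Expr → s Expr1 with Expr1 → ε | s.
Factor has alternatives sharing prefix 'Expr': factor to Factor → Expr Factor1 with Factor1 → Factor | ε.
Factor has alternatives sharing prefix 's': factor to Factor → s Factor2 with Factor2 → ε | Expr.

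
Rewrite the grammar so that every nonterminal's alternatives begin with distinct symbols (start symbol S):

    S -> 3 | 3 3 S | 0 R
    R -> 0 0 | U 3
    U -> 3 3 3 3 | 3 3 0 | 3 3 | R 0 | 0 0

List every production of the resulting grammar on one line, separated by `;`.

S -> 0 R | 3 S'; R -> 0 0 | U 3; U -> R 0 | 0 0 | 3 3 U'; S' -> ε | 3 S; U' -> 3 3 | 0 | ε

S has alternatives sharing prefix '3': factor to S → 3 S' with S' → ε | 3 S.
U has alternatives sharing prefix '3 3': factor to U → 3 3 U' with U' → 3 3 | 0 | ε.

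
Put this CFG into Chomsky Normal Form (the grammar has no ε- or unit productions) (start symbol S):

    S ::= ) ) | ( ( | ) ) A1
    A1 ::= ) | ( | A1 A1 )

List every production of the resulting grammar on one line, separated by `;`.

S ::= X1 X1 | X2 X2 | X1 Y1; A1 ::= ) | ( | A1 Y2; X1 ::= ); X2 ::= (; Y1 ::= X1 A1; Y2 ::= A1 X1

Introduce a nonterminal for each terminal appearing in a rule of length ≥ 2: X1 → ), X2 → (.
Binarize each right-hand side of length ≥ 3 by chaining fresh nonterminals (Y1, Y2, …): affected rules were S → X1 X1 A1; A1 → A1 A1 X1.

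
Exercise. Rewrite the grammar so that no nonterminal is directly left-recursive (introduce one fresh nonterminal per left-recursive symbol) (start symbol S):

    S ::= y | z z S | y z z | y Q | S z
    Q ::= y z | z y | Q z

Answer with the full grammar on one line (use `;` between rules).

S ::= y S' | z z S S' | y z z S' | y Q S'; Q ::= y z Q' | z y Q'; S' ::= z S' | ε; Q' ::= z Q' | ε

S, Q are directly left-recursive.
For S: α = {z}, β = {y, z z S, y z z, y Q}. Rewrite as S → β S' and S' → α S' | ε.
For Q: α = {z}, β = {y z, z y}. Rewrite as Q → β Q' and Q' → α Q' | ε.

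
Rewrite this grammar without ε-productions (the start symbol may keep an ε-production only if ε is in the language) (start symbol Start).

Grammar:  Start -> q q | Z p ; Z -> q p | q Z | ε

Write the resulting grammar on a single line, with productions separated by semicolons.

Nullable set = {Z}.
ε ∉ L(G), so no ε-production is kept.
Add the nullable-subset variants: Start → Z p gives Z p | p. Z → q Z gives q Z | q.

Start -> q q | Z p | p; Z -> q p | q Z | q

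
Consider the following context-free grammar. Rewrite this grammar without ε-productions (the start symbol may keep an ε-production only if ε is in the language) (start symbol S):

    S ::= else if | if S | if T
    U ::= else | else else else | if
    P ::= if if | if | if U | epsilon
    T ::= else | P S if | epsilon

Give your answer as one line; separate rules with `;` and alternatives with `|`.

Nullable set = {P, T}.
ε ∉ L(G), so no ε-production is kept.
Add the nullable-subset variants: S → if T gives if T | if. T → P S if gives P S if | S if.

S ::= else if | if S | if T | if; U ::= else | else else else | if; P ::= if if | if | if U; T ::= else | P S if | S if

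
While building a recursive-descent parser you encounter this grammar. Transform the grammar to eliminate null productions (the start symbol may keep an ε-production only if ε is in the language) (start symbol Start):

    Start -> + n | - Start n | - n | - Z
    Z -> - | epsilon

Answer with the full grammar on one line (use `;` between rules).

Start -> + n | - Start n | - n | - Z | -; Z -> -

Nullable nonterminals: {Z}.
ε ∉ L(G), so no ε-production is kept.
For each production, add variants omitting each subset of nullable occurrences: Start → - Z gives - Z | -.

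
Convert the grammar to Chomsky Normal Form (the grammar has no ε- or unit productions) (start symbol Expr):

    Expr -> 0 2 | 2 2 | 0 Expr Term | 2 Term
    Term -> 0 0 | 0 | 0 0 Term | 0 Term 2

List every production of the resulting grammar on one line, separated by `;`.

Introduce a nonterminal for each terminal appearing in a rule of length ≥ 2: X1 → 0, X2 → 2.
Binarize each right-hand side of length ≥ 3 by chaining fresh nonterminals (Y1, Y2, …): affected rules were Expr → X1 Expr Term; Term → X1 X1 Term; Term → X1 Term X2.

Expr -> X1 X2 | X2 X2 | X1 Y1 | X2 Term; Term -> X1 X1 | 0 | X1 Y2 | X1 Y3; X1 -> 0; X2 -> 2; Y1 -> Expr Term; Y2 -> X1 Term; Y3 -> Term X2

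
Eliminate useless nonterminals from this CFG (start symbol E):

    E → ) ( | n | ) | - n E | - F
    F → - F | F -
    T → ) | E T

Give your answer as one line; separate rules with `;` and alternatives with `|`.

Generating nonterminals: {E, T}.
Reachable from E after that: {E}.
Removed useless symbols: {F, T} and every production mentioning them.

E → ) ( | n | ) | - n E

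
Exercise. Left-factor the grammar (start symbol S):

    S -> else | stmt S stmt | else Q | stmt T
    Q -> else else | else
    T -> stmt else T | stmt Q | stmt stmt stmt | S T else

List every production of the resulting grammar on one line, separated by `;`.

S -> else S' | stmt S''; Q -> else Q'; T -> S T else | stmt T'; S' -> ε | Q; S'' -> S stmt | T; Q' -> else | ε; T' -> else T | Q | stmt stmt

S has alternatives sharing prefix 'else': factor to S → else S' with S' → ε | Q.
S has alternatives sharing prefix 'stmt': factor to S → stmt S'' with S'' → S stmt | T.
Q has alternatives sharing prefix 'else': factor to Q → else Q' with Q' → else | ε.
T has alternatives sharing prefix 'stmt': factor to T → stmt T' with T' → else T | Q | stmt stmt.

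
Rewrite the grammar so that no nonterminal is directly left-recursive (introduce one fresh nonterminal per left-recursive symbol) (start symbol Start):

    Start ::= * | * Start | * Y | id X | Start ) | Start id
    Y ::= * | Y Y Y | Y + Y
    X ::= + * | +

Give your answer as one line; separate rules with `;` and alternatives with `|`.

Start ::= * Start1 | * Start Start1 | * Y Start1 | id X Start1; Y ::= * Y1; X ::= + * | +; Start1 ::= ) Start1 | id Start1 | ε; Y1 ::= Y Y Y1 | + Y Y1 | ε

Directly left-recursive nonterminals: Start, Y.
For Start: α = {), id}, β = {*, * Start, * Y, id X}. Rewrite as Start → β Start1 and Start1 → α Start1 | ε.
For Y: α = {Y Y, + Y}, β = {*}. Rewrite as Y → β Y1 and Y1 → α Y1 | ε.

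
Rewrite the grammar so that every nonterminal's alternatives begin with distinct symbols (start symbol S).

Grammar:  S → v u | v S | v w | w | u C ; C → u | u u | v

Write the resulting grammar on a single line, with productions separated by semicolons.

S has alternatives sharing prefix 'v': factor to S → v S' with S' → u | S | w.
C has alternatives sharing prefix 'u': factor to C → u C' with C' → ε | u.

S → w | u C | v S'; C → v | u C'; S' → u | S | w; C' → ε | u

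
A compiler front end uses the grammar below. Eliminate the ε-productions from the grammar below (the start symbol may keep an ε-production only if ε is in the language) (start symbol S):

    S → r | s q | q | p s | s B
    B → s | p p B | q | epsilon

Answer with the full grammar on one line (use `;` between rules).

S → r | s q | q | p s | s B | s; B → s | p p B | p p | q

The nullable symbols are {B}.
ε ∉ L(G), so no ε-production is kept.
Expand every rule over subsets of its nullable positions: S → s B gives s B | s. B → p p B gives p p B | p p.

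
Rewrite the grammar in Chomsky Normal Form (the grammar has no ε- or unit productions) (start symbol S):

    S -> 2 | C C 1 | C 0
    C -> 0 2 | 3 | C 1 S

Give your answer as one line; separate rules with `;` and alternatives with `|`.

S -> 2 | C Y1 | C X2; C -> X2 X3 | 3 | C Y2; X1 -> 1; X2 -> 0; X3 -> 2; Y1 -> C X1; Y2 -> X1 S

Introduce a nonterminal for each terminal appearing in a rule of length ≥ 2: X1 → 1, X2 → 0, X3 → 2.
Binarize each right-hand side of length ≥ 3 by chaining fresh nonterminals (Y1, Y2, …): affected rules were S → C C X1; C → C X1 S.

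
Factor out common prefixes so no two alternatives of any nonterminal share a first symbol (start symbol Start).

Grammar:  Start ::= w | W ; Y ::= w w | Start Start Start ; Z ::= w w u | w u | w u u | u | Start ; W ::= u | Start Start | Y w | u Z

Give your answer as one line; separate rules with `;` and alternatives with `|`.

Start ::= w | W; Y ::= w w | Start Start Start; Z ::= u | Start | w Z1; W ::= Start Start | Y w | u W1; Z1 ::= w u | u Z11; W1 ::= ε | Z; Z11 ::= ε | u

Z has alternatives sharing prefix 'w': factor to Z → w Z1 with Z1 → w u | u | u u.
W has alternatives sharing prefix 'u': factor to W → u W1 with W1 → ε | Z.
Z1 has alternatives sharing prefix 'u': factor to Z1 → u Z11 with Z11 → ε | u.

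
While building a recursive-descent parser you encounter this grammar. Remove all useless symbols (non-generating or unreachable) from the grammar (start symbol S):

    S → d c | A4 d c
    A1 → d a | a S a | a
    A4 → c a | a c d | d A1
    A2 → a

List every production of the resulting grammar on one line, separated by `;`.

S → d c | A4 d c; A1 → d a | a S a | a; A4 → c a | a c d | d A1

Generating nonterminals: {A1, A2, A4, S}.
Reachable from S after that: {A1, A4, S}.
Removed useless symbols: {A2} and every production mentioning them.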